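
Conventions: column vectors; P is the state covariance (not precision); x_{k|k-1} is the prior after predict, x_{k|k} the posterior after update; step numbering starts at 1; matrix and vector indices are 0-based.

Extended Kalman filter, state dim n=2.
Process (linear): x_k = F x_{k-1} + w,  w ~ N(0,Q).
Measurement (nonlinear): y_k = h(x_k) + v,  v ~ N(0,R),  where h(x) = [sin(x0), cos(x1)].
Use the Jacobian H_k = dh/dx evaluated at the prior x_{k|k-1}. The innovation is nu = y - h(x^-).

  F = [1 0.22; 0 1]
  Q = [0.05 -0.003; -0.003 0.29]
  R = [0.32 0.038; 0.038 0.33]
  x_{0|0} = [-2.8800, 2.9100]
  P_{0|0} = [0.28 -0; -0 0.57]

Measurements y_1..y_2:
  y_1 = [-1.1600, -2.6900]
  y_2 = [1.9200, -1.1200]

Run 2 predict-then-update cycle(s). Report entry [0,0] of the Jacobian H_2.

step 1: x^-=[-2.2398, 2.9100]  P^-=[0.3576 0.1224; 0.1224 0.8600]  H_jac=[-0.6202 0.0000; 0.0000 -0.2295]  S=[0.4575 0.0554; 0.0554 0.3753]  K=[-0.4843 -0.0033; -0.1041 -0.5106]  nu=[-0.3756, -1.7167]  x^+=[-2.0522, 3.8256]  P^+=[0.2501 0.0850; 0.0850 0.7513]
step 2: x^-=[-1.2106, 3.8256]  P^-=[0.3738 0.2473; 0.2473 1.0413]  H_jac=[0.3525 0.0000; 0.0000 0.6319]  S=[0.3665 0.0931; 0.0931 0.7458]  K=[0.3164 0.1700; 0.0142 0.8805]  nu=[2.8558, -0.3450]  x^+=[-0.3656, 3.5624]  P^+=[0.3056 0.1078; 0.1078 0.4607]

H_jac[0,0] = 0.3525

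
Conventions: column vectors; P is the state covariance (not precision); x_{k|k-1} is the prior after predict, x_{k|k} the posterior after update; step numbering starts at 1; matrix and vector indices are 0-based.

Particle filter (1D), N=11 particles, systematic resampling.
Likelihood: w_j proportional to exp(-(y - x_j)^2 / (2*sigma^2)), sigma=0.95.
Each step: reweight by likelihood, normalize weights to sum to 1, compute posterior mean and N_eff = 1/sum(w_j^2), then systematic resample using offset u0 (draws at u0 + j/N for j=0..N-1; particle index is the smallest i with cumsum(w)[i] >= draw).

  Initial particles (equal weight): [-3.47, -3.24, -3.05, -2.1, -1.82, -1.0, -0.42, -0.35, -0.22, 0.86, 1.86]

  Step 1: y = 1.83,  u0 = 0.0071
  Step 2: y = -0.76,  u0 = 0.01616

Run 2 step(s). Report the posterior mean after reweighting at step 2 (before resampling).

step 1: w=[0.0000, 0.0000, 0.0000, 0.0001, 0.0003, 0.0064, 0.0330, 0.0391, 0.0531, 0.3234, 0.5445]  mean=1.2443  Neff=2.4599  idx=[6, 8, 9, 9, 9, 10, 10, 10, 10, 10, 10]
step 2: w=[0.3575, 0.3243, 0.0891, 0.0891, 0.0891, 0.0085, 0.0085, 0.0085, 0.0085, 0.0085, 0.0085]  mean=0.1031  Neff=3.8877  idx=[0, 0, 0, 0, 1, 1, 1, 1, 2, 3, 4]

post_mean = 0.1031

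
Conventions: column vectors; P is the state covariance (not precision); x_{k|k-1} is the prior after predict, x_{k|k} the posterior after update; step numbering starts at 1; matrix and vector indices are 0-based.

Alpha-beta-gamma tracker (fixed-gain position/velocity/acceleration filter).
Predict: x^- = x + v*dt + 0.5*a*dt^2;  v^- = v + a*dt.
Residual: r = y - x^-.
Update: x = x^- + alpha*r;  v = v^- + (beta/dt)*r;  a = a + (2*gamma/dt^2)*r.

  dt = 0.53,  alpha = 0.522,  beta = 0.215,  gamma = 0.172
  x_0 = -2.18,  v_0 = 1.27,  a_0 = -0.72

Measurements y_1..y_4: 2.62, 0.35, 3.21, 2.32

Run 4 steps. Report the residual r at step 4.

resid = -3.8069

step 1: x_pred=-1.6080  r=4.2280  x^+=0.5990  v^+=2.6035  a^+=4.4578
step 2: x_pred=2.6050  r=-2.2550  x^+=1.4279  v^+=4.0514  a^+=1.6963
step 3: x_pred=3.8134  r=-0.6034  x^+=3.4984  v^+=4.7057  a^+=0.9574
step 4: x_pred=6.1269  r=-3.8069  x^+=4.1397  v^+=3.6688  a^+=-3.7047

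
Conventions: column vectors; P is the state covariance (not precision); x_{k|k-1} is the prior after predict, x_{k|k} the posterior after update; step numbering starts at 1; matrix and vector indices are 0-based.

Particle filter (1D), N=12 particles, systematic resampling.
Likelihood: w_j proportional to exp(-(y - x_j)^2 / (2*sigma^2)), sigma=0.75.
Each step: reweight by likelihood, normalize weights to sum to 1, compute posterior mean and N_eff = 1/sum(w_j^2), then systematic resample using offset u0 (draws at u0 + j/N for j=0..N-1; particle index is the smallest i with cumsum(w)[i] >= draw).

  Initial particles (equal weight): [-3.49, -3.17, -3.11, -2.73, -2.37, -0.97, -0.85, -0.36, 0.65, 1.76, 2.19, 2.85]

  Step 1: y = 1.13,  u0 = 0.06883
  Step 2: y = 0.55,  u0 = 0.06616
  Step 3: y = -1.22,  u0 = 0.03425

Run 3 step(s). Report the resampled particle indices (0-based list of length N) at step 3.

resampled_idx = [0, 0, 0, 0, 0, 0, 0, 1, 3, 4, 6, 8]

step 1: w=[0.0000, 0.0000, 0.0000, 0.0000, 0.0000, 0.0092, 0.0143, 0.0647, 0.3794, 0.3272, 0.1715, 0.0336]  mean=1.2495  Neff=3.4956  idx=[7, 8, 8, 8, 8, 9, 9, 9, 9, 10, 10, 11]
step 2: w=[0.0837, 0.1731, 0.1731, 0.1731, 0.1731, 0.0475, 0.0475, 0.0475, 0.0475, 0.0160, 0.0160, 0.0016]  mean=0.8293  Neff=7.3274  idx=[0, 1, 1, 2, 2, 3, 3, 4, 4, 5, 7, 10]
step 3: w=[0.5913, 0.0510, 0.0510, 0.0510, 0.0510, 0.0510, 0.0510, 0.0510, 0.0510, 0.0004, 0.0004, 0.0000]  mean=0.0538  Neff=2.6997  idx=[0, 0, 0, 0, 0, 0, 0, 1, 3, 4, 6, 8]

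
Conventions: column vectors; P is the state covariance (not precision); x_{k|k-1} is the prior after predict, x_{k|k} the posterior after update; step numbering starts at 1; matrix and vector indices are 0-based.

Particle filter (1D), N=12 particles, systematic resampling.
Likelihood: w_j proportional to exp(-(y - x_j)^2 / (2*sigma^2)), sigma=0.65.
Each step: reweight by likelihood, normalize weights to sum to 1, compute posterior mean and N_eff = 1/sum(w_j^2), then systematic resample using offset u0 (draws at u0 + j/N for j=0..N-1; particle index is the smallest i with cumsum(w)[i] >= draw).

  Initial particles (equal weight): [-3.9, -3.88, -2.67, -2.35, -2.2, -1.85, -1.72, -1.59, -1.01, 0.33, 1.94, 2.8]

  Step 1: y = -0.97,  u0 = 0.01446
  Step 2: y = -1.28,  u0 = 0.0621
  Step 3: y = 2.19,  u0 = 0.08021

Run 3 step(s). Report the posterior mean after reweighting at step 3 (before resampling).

post_mean = -1.0140

step 1: w=[0.0000, 0.0000, 0.0110, 0.0352, 0.0559, 0.1339, 0.1721, 0.2125, 0.3342, 0.0453, 0.0000, 0.0000]  mean=-1.4390  Neff=4.7415  idx=[3, 4, 5, 6, 6, 7, 7, 7, 8, 8, 8, 8]
step 2: w=[0.0279, 0.0397, 0.0737, 0.0860, 0.0860, 0.0966, 0.0966, 0.0966, 0.0992, 0.0992, 0.0992, 0.0992]  mean=-1.4467  Neff=11.1171  idx=[1, 3, 4, 4, 5, 6, 7, 8, 9, 10, 10, 11]
step 3: w=[0.0000, 0.0005, 0.0005, 0.0005, 0.0017, 0.0017, 0.0017, 0.1987, 0.1987, 0.1987, 0.1987, 0.1987]  mean=-1.0140  Neff=5.0651  idx=[7, 7, 8, 8, 9, 9, 9, 10, 10, 11, 11, 11]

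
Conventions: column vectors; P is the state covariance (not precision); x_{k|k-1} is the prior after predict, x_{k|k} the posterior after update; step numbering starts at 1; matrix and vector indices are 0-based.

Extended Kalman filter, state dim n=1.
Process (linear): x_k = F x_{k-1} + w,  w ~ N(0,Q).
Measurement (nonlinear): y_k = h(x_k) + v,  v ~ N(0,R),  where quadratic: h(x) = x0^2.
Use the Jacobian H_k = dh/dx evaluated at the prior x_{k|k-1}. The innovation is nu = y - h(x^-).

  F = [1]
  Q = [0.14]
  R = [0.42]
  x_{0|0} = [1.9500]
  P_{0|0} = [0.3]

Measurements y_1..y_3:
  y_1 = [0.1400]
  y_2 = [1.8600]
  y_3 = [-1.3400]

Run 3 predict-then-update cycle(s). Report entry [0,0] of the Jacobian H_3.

step 1: x^-=[1.9500]  P^-=[0.4400]  H_jac=[3.9000]  S=[7.1124]  K=[0.2413]  nu=[-3.6625]  x^+=[1.0664]  P^+=[0.0260]
step 2: x^-=[1.0664]  P^-=[0.1660]  H_jac=[2.1327]  S=[1.1750]  K=[0.3013]  nu=[0.7229]  x^+=[1.2841]  P^+=[0.0593]
step 3: x^-=[1.2841]  P^-=[0.1993]  H_jac=[2.5683]  S=[1.7348]  K=[0.2951]  nu=[-2.9890]  x^+=[0.4021]  P^+=[0.0483]

H_jac[0,0] = 2.5683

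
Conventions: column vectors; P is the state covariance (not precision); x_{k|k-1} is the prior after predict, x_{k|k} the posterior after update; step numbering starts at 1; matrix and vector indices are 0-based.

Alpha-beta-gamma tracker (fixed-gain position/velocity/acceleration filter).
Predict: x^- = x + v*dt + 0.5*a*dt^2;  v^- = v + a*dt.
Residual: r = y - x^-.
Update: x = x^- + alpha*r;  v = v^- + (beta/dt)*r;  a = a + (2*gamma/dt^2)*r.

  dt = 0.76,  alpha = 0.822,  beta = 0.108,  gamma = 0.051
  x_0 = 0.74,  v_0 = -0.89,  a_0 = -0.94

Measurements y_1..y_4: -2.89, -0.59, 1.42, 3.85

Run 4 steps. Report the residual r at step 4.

resid = 5.0957

step 1: x_pred=-0.2079  r=-2.6821  x^+=-2.4126  v^+=-1.9855  a^+=-1.4136
step 2: x_pred=-4.3299  r=3.7399  x^+=-1.2557  v^+=-2.5285  a^+=-0.7532
step 3: x_pred=-3.3949  r=4.8149  x^+=0.5630  v^+=-2.4167  a^+=0.0971
step 4: x_pred=-1.2457  r=5.0957  x^+=2.9430  v^+=-1.6188  a^+=0.9969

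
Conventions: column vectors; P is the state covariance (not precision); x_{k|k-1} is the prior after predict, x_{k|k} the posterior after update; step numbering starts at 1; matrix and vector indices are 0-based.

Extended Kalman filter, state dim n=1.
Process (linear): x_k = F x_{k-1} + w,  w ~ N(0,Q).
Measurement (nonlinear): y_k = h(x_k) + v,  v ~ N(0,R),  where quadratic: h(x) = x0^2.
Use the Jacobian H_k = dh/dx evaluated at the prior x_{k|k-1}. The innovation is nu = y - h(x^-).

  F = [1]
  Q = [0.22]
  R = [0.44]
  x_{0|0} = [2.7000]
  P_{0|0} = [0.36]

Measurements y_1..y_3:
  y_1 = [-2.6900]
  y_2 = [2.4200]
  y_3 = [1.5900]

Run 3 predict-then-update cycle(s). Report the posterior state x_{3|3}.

x_post = [1.3027]

step 1: x^-=[2.7000]  P^-=[0.5800]  H_jac=[5.4000]  S=[17.3528]  K=[0.1805]  nu=[-9.9800]  x^+=[0.8987]  P^+=[0.0147]
step 2: x^-=[0.8987]  P^-=[0.2347]  H_jac=[1.7974]  S=[1.1983]  K=[0.3521]  nu=[1.6123]  x^+=[1.4663]  P^+=[0.0862]
step 3: x^-=[1.4663]  P^-=[0.3062]  H_jac=[2.9327]  S=[3.0734]  K=[0.2922]  nu=[-0.5602]  x^+=[1.3027]  P^+=[0.0438]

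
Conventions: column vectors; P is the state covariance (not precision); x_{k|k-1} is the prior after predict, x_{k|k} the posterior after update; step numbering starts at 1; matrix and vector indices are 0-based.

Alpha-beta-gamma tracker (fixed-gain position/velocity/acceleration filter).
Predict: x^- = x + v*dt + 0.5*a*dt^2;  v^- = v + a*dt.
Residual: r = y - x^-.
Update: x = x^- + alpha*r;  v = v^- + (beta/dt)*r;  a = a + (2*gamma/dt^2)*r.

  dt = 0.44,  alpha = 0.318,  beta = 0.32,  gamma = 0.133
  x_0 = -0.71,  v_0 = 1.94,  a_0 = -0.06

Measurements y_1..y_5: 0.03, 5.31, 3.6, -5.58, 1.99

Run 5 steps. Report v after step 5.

step 1: x_pred=0.1378  r=-0.1078  x^+=0.1035  v^+=1.8352  a^+=-0.2081
step 2: x_pred=0.8909  r=4.4191  x^+=2.2961  v^+=4.9576  a^+=5.8636
step 3: x_pred=5.0451  r=-1.4451  x^+=4.5855  v^+=6.4866  a^+=3.8782
step 4: x_pred=7.8151  r=-13.3951  x^+=3.5554  v^+=-1.5489  a^+=-14.5262
step 5: x_pred=1.4678  r=0.5222  x^+=1.6339  v^+=-7.5606  a^+=-13.8087

v_post = -7.5606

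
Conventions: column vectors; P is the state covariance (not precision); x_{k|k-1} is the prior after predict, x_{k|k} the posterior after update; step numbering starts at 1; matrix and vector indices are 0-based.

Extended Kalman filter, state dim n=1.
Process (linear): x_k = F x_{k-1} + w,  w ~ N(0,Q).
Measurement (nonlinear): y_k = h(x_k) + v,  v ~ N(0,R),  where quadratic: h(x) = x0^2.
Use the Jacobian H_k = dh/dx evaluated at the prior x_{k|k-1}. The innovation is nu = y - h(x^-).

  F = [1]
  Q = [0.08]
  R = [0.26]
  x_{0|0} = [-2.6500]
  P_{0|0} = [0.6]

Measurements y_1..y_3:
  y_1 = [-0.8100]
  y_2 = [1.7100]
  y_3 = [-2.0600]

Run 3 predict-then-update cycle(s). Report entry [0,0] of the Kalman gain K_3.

step 1: x^-=[-2.6500]  P^-=[0.6800]  H_jac=[-5.3000]  S=[19.3612]  K=[-0.1861]  nu=[-7.8325]  x^+=[-1.1920]  P^+=[0.0091]
step 2: x^-=[-1.1920]  P^-=[0.0891]  H_jac=[-2.3840]  S=[0.7666]  K=[-0.2772]  nu=[0.2891]  x^+=[-1.2722]  P^+=[0.0302]
step 3: x^-=[-1.2722]  P^-=[0.1102]  H_jac=[-2.5443]  S=[0.9736]  K=[-0.2881]  nu=[-3.6784]  x^+=[-0.2125]  P^+=[0.0294]

K[0,0] = -0.2881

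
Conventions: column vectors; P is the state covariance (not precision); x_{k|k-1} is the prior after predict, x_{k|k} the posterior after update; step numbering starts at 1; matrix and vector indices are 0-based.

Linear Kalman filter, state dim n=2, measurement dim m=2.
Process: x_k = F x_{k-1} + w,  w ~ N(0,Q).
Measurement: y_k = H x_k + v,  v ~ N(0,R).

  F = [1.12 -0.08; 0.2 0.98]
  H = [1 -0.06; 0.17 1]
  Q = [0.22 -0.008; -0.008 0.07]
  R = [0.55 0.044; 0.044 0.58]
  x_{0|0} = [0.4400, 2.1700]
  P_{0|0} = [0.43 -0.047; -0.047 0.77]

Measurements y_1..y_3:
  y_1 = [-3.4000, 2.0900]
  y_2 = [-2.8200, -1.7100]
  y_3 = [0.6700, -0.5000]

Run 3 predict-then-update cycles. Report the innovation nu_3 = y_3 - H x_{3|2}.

step 1: x^-=[0.3192, 2.2146]  P^-=[0.7727 -0.0229; -0.0229 0.8083]  S=[1.3284 0.1042; 0.1042 1.4028]  K=[0.5801 0.0342; -0.0993 0.5808]  nu=[-3.5863, -0.1789]  x^+=[-1.7672, 2.4668]  P^+=[0.3200 -0.0090; -0.0090 0.3340]
step 2: x^-=[-2.1766, 2.0641]  P^-=[0.6252 0.0277; 0.0277 0.4001]  S=[1.1733 0.1537; 0.1537 1.0076]  K=[0.5245 0.0530; -0.0505 0.4094]  nu=[-0.5195, -3.4040]  x^+=[-2.6295, 0.6965]  P^+=[0.2911 0.0043; 0.0043 0.2345]
step 3: x^-=[-3.0007, 0.1567]  P^-=[0.5858 0.0435; 0.0435 0.3086]  S=[1.1317 0.1681; 0.1681 0.9203]  K=[0.5060 0.0630; -0.0297 0.3488]  nu=[3.6801, -0.1466]  x^+=[-1.1479, -0.0039]  P^+=[0.2817 0.0109; 0.0109 0.1991]

innov = [3.6801, -0.1466]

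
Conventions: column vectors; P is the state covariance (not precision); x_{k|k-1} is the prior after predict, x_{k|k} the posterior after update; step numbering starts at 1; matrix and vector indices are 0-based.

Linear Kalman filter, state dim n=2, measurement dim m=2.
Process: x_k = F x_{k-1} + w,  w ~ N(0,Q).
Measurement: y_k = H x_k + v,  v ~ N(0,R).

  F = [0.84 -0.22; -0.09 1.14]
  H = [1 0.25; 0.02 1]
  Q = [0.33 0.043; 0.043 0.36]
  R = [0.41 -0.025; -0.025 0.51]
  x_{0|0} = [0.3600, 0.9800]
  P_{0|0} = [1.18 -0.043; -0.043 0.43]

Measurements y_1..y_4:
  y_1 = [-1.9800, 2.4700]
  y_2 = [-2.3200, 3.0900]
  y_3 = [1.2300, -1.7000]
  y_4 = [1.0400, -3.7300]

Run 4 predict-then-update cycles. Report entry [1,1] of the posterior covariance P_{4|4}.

step 1: x^-=[0.0868, 1.0848]  P^-=[1.1993 -0.1961; -0.1961 0.9372]  S=[1.5698 0.0362; 0.0362 1.4398]  K=[0.7359 -0.1380; 0.0094 0.6479]  nu=[-2.3380, 1.3835]  x^+=[-1.8248, 1.9593]  P^+=[0.3290 -0.0954; -0.0954 0.3321]
step 2: x^-=[-1.9638, 2.3978]  P^-=[0.6135 -0.1584; -0.1584 0.8139]  S=[0.9952 0.0316; 0.0316 1.3178]  K=[0.5806 -0.1248; 0.0258 0.6146]  nu=[-0.9556, 0.7315]  x^+=[-2.6100, 2.8227]  P^+=[0.2620 -0.0834; -0.0834 0.3145]
step 3: x^-=[-2.8134, 3.4528]  P^-=[0.5609 -0.1372; -0.1372 0.7879]  S=[0.9516 0.0453; 0.0453 1.2926]  K=[0.5590 -0.1171; 0.0340 0.6062]  nu=[3.1802, -5.0965]  x^+=[-0.4391, 0.4712]  P^+=[0.2518 -0.0787; -0.0787 0.3099]
step 4: x^-=[-0.4725, 0.5766]  P^-=[0.5518 -0.1307; -0.1307 0.7809]  S=[0.9452 0.0499; 0.0499 1.2859]  K=[0.5552 -0.1146; 0.0364 0.6038]  nu=[1.3683, -4.2972]  x^+=[0.7797, -1.9684]  P^+=[0.2498 -0.0773; -0.0773 0.3086]

P_post[1,1] = 0.3086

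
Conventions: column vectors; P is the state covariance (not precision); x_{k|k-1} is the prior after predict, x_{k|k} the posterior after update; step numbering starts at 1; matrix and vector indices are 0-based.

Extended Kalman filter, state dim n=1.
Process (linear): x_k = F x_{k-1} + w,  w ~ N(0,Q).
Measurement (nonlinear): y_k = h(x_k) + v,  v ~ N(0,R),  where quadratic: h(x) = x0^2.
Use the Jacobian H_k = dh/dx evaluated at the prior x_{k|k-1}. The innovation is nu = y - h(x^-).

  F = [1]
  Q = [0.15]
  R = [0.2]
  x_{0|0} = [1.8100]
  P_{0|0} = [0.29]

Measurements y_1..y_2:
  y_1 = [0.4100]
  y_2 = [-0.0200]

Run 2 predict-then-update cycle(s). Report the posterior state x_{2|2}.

x_post = [0.6286]

step 1: x^-=[1.8100]  P^-=[0.4400]  H_jac=[3.6200]  S=[5.9659]  K=[0.2670]  nu=[-2.8661]  x^+=[1.0448]  P^+=[0.0148]
step 2: x^-=[1.0448]  P^-=[0.1648]  H_jac=[2.0896]  S=[0.9194]  K=[0.3745]  nu=[-1.1116]  x^+=[0.6286]  P^+=[0.0358]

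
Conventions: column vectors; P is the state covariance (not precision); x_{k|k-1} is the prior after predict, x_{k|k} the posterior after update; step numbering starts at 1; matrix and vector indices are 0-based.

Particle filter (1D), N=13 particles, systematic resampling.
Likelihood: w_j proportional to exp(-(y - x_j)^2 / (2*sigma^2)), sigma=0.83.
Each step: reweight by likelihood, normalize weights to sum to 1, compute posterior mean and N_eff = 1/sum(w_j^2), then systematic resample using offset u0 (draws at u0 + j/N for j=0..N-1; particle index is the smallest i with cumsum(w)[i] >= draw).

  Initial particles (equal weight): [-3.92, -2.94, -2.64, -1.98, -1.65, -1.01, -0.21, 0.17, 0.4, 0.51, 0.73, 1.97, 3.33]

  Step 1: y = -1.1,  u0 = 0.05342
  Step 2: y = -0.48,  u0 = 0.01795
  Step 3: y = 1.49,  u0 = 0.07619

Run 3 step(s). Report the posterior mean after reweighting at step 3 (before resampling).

post_mean = 0.2079

step 1: w=[0.0008, 0.0217, 0.0453, 0.1445, 0.2035, 0.2520, 0.1427, 0.0786, 0.0495, 0.0386, 0.0223, 0.0003, 0.0000]  mean=-1.0235  Neff=6.2754  idx=[2, 3, 3, 4, 4, 5, 5, 5, 6, 6, 7, 8, 9]
step 2: w=[0.0046, 0.0267, 0.0267, 0.0507, 0.0507, 0.1116, 0.1116, 0.1116, 0.1298, 0.1298, 0.1007, 0.0780, 0.0672]  mean=-0.5955  Neff=10.1586  idx=[1, 3, 5, 5, 6, 7, 7, 8, 9, 9, 10, 11, 12]
step 3: w=[0.0001, 0.0005, 0.0066, 0.0066, 0.0066, 0.0066, 0.0066, 0.0755, 0.0755, 0.0755, 0.1737, 0.2597, 0.3064]  mean=0.2079  Neff=4.7876  idx=[7, 8, 9, 10, 10, 11, 11, 11, 11, 12, 12, 12, 12]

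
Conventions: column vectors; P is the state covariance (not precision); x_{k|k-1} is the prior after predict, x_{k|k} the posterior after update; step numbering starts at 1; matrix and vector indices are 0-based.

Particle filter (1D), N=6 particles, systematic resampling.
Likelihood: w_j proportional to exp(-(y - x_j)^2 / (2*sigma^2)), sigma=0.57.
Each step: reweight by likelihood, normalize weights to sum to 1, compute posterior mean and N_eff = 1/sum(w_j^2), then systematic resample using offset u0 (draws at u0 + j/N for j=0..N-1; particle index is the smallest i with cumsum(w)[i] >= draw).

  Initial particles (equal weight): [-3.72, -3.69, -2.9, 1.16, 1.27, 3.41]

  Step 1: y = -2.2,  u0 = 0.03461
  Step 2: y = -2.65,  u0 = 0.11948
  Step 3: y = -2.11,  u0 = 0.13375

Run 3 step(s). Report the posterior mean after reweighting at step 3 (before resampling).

post_mean = -2.9000

step 1: w=[0.0537, 0.0617, 0.8846, 0.0000, 0.0000, 0.0000]  mean=-2.9928  Neff=1.2672  idx=[0, 2, 2, 2, 2, 2]
step 2: w=[0.0364, 0.1927, 0.1927, 0.1927, 0.1927, 0.1927]  mean=-2.9299  Neff=5.3470  idx=[1, 2, 3, 4, 4, 5]
step 3: w=[0.1667, 0.1667, 0.1667, 0.1667, 0.1667, 0.1667]  mean=-2.9000  Neff=6.0000  idx=[0, 1, 2, 3, 4, 5]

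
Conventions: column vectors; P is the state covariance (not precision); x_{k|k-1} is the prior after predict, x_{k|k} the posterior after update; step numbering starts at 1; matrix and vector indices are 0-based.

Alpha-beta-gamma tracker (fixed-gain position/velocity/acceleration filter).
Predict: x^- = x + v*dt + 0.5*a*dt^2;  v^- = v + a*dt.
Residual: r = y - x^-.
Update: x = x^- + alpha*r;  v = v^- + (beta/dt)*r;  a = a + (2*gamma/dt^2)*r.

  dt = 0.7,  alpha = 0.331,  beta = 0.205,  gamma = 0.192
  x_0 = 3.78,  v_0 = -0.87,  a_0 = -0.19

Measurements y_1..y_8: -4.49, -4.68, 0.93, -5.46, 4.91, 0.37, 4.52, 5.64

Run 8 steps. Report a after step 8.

step 1: x_pred=3.1244  r=-7.6144  x^+=0.6041  v^+=-3.2329  a^+=-6.1572
step 2: x_pred=-3.1675  r=-1.5125  x^+=-3.6682  v^+=-7.9860  a^+=-7.3425
step 3: x_pred=-11.0572  r=11.9872  x^+=-7.0895  v^+=-9.6152  a^+=2.0515
step 4: x_pred=-13.3175  r=7.8575  x^+=-10.7166  v^+=-5.8780  a^+=8.2092
step 5: x_pred=-12.8200  r=17.7300  x^+=-6.9513  v^+=5.0608  a^+=22.1037
step 6: x_pred=2.0066  r=-1.6366  x^+=1.4649  v^+=20.0541  a^+=20.8211
step 7: x_pred=20.6040  r=-16.0840  x^+=15.2802  v^+=29.9186  a^+=8.2165
step 8: x_pred=38.2363  r=-32.5963  x^+=27.4469  v^+=26.1242  a^+=-17.3283

a_post = -17.3283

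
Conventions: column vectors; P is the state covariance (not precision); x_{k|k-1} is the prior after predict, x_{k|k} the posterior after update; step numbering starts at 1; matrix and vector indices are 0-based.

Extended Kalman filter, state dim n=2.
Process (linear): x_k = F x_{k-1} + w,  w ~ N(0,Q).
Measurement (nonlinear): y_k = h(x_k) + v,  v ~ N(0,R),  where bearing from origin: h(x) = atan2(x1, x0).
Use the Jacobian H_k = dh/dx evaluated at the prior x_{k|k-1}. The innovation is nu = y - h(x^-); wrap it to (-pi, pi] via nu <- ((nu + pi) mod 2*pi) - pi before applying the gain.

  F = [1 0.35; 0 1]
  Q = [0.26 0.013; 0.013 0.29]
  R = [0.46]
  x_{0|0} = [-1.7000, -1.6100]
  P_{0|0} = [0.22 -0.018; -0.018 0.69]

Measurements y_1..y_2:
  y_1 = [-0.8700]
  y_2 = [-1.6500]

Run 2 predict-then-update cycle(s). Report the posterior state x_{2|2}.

step 1: x^-=[-2.2635, -1.6100]  P^-=[0.5519 0.2365; 0.2365 0.9800]  H_jac=[0.2087 -0.2934]  S=[0.5394]  K=[0.0849; -0.4415]  nu=[1.6533]  x^+=[-2.1232, -2.3399]  P^+=[0.5480 0.2567; 0.2567 0.8749]
step 2: x^-=[-2.9421, -2.3399]  P^-=[1.0949 0.5759; 0.5759 1.1649]  H_jac=[0.1656 -0.2082]  S=[0.5008]  K=[0.1226; -0.2938]  nu=[0.8197]  x^+=[-2.8416, -2.5808]  P^+=[1.0874 0.5940; 0.5940 1.1216]

x_post = [-2.8416, -2.5808]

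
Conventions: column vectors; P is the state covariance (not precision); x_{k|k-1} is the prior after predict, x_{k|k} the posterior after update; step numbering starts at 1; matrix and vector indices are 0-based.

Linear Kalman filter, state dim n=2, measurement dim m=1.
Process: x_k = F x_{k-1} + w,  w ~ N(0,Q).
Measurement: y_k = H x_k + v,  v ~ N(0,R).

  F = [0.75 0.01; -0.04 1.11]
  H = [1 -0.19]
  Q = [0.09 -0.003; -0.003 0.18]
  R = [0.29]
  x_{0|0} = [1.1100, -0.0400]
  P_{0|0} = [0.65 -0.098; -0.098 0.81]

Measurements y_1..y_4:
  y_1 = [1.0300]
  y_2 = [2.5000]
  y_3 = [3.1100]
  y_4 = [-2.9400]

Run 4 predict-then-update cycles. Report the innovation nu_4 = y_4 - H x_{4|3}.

innov = [-4.5178]

step 1: x^-=[0.8321, -0.0888]  P^-=[0.4542 -0.0951; -0.0951 1.1877]  S=[0.8232]  K=[0.5737; -0.3896]  nu=[0.1810]  x^+=[0.9360, -0.1593]  P^+=[0.1833 0.0889; 0.0889 1.0628]
step 2: x^-=[0.7004, -0.2143]  P^-=[0.1945 0.0773; 0.0773 1.4819]  S=[0.5086]  K=[0.3536; -0.4015]  nu=[1.7589]  x^+=[1.3223, -0.9206]  P^+=[0.1309 0.1495; 0.1495 1.3998]
step 3: x^-=[0.9825, -1.0747]  P^-=[0.1660 0.1330; 0.1330 1.8917]  S=[0.4738]  K=[0.2971; -0.4778]  nu=[1.9233]  x^+=[1.5539, -1.9937]  P^+=[0.1242 0.2003; 0.2003 1.7835]
step 4: x^-=[1.1455, -2.2752]  P^-=[0.1631 0.1797; 0.1797 2.3599]  S=[0.4699]  K=[0.2743; -0.5716]  nu=[-4.5178]  x^+=[-0.0937, 0.3074]  P^+=[0.1277 0.2534; 0.2534 2.2063]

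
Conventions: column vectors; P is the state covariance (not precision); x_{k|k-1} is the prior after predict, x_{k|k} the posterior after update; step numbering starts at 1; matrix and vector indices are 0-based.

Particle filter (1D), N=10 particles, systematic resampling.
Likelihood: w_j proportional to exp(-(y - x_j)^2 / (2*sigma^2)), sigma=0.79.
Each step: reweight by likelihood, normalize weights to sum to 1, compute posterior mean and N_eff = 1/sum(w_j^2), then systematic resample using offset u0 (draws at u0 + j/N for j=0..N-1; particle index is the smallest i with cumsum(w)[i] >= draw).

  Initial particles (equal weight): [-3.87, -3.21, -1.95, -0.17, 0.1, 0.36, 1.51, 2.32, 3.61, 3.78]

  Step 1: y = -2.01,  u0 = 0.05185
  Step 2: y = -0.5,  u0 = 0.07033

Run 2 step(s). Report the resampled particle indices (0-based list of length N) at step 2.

resampled_idx = [3, 4, 5, 7, 8, 9, 9, 9, 9, 9]

step 1: w=[0.0422, 0.2130, 0.6733, 0.0448, 0.0191, 0.0075, 0.0000, 0.0000, 0.0000, 0.0000]  mean=-2.1632  Neff=1.9883  idx=[1, 1, 1, 2, 2, 2, 2, 2, 2, 3]
step 2: w=[0.0014, 0.0014, 0.0014, 0.0910, 0.0910, 0.0910, 0.0910, 0.0910, 0.0910, 0.4497]  mean=-1.1548  Neff=3.9694  idx=[3, 4, 5, 7, 8, 9, 9, 9, 9, 9]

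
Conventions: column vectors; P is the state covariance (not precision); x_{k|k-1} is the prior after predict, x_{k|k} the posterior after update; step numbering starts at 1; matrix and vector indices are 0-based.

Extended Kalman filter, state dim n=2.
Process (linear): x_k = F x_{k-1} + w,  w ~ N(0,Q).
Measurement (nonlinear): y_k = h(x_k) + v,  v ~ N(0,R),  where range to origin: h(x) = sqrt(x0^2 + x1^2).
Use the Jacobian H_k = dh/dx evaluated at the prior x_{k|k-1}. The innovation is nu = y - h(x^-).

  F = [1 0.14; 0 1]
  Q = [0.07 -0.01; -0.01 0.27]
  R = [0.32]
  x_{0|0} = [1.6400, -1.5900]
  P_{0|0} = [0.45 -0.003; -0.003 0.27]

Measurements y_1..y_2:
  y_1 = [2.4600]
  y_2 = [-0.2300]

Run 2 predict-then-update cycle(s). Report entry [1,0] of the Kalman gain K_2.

step 1: x^-=[1.4174, -1.5900]  P^-=[0.5245 0.0248; 0.0248 0.5400]  H_jac=[0.6654 -0.7465]  S=[0.8285]  K=[0.3989; -0.4666]  nu=[0.3299]  x^+=[1.5490, -1.7440]  P^+=[0.3926 0.1790; 0.1790 0.3596]
step 2: x^-=[1.3049, -1.7440]  P^-=[0.5198 0.2194; 0.2194 0.6296]  H_jac=[0.5991 -0.8007]  S=[0.6998]  K=[0.1940; -0.5326]  nu=[-2.4081]  x^+=[0.8376, -0.4614]  P^+=[0.4935 0.2917; 0.2917 0.4311]

K[1,0] = -0.5326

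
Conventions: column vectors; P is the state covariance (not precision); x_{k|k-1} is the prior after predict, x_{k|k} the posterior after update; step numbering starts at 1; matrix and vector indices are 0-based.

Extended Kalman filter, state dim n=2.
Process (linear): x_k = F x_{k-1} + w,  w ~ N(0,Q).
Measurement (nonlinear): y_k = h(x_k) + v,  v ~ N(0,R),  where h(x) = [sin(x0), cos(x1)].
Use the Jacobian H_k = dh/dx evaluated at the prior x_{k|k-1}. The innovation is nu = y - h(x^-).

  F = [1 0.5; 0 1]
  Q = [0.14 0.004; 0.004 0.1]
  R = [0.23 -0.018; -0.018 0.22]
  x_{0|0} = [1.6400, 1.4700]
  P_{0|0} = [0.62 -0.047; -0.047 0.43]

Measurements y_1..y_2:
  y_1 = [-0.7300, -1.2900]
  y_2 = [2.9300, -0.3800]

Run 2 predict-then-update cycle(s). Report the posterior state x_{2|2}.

x_post = [7.1018, 2.5220]

step 1: x^-=[2.3750, 1.4700]  P^-=[0.8205 0.1720; 0.1720 0.5300]  H_jac=[-0.7203 0.0000; 0.0000 -0.9949]  S=[0.6557 0.1053; 0.1053 0.7446]  K=[-0.8845 -0.1048; -0.0770 -0.6973]  nu=[-1.4237, -1.3906]  x^+=[3.7800, 2.5493]  P^+=[0.2798 0.0072; 0.0072 0.1528]
step 2: x^-=[5.0546, 2.5493]  P^-=[0.4652 0.0876; 0.0876 0.2528]  H_jac=[0.3356 0.0000; 0.0000 -0.5583]  S=[0.2824 -0.0344; -0.0344 0.2988]  K=[0.5405 -0.1014; 0.0472 -0.4669]  nu=[3.8720, 0.4496]  x^+=[7.1018, 2.5220]  P^+=[0.3759 0.0574; 0.0574 0.1855]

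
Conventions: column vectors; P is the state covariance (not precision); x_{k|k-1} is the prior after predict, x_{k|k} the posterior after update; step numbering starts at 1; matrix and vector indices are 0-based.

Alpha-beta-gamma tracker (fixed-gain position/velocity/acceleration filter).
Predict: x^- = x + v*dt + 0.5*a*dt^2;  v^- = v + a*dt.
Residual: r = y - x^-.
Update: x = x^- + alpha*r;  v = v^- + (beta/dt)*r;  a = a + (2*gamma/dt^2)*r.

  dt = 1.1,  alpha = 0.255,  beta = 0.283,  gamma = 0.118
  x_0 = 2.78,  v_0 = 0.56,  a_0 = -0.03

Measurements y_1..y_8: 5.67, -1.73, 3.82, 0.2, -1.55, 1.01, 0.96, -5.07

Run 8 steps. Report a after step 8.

step 1: x_pred=3.3779  r=2.2921  x^+=3.9623  v^+=1.1167  a^+=0.4171
step 2: x_pred=5.4431  r=-7.1731  x^+=3.6139  v^+=-0.2700  a^+=-0.9820
step 3: x_pred=2.7229  r=1.0971  x^+=3.0026  v^+=-1.0679  a^+=-0.7680
step 4: x_pred=1.3634  r=-1.1634  x^+=1.0667  v^+=-2.2120  a^+=-0.9949
step 5: x_pred=-1.9684  r=0.4184  x^+=-1.8617  v^+=-3.1987  a^+=-0.9133
step 6: x_pred=-5.9328  r=6.9428  x^+=-4.1624  v^+=-2.4171  a^+=0.4408
step 7: x_pred=-6.5545  r=7.5145  x^+=-4.6383  v^+=0.0011  a^+=1.9065
step 8: x_pred=-3.4837  r=-1.5863  x^+=-3.8882  v^+=1.6901  a^+=1.5971

a_post = 1.5971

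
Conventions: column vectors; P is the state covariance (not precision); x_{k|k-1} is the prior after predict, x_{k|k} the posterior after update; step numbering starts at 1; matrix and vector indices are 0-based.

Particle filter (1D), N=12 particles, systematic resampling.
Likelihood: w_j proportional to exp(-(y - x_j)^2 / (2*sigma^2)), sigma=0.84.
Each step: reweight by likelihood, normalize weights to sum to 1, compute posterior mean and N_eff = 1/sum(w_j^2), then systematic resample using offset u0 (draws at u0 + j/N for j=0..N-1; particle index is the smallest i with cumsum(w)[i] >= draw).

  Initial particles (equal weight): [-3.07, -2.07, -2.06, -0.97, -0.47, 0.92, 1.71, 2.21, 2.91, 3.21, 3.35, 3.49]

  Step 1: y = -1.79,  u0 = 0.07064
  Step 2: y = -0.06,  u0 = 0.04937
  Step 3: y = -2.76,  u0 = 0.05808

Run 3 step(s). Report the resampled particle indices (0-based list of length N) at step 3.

step 1: w=[0.1002, 0.3026, 0.3038, 0.1986, 0.0931, 0.0018, 0.0001, 0.0000, 0.0000, 0.0000, 0.0000, 0.0000]  mean=-1.7943  Neff=4.1328  idx=[0, 1, 1, 1, 2, 2, 2, 2, 3, 3, 3, 4]
step 2: w=[0.0005, 0.0193, 0.0193, 0.0193, 0.0198, 0.0198, 0.0198, 0.0198, 0.1876, 0.1876, 0.1876, 0.2995]  mean=-0.9714  Neff=5.0507  idx=[3, 7, 8, 8, 9, 9, 10, 10, 11, 11, 11, 11]
step 3: w=[0.3339, 0.3306, 0.0483, 0.0483, 0.0483, 0.0483, 0.0483, 0.0483, 0.0114, 0.0114, 0.0114, 0.0114]  mean=-1.6749  Neff=4.2490  idx=[0, 0, 0, 0, 1, 1, 1, 1, 3, 4, 6, 9]

resampled_idx = [0, 0, 0, 0, 1, 1, 1, 1, 3, 4, 6, 9]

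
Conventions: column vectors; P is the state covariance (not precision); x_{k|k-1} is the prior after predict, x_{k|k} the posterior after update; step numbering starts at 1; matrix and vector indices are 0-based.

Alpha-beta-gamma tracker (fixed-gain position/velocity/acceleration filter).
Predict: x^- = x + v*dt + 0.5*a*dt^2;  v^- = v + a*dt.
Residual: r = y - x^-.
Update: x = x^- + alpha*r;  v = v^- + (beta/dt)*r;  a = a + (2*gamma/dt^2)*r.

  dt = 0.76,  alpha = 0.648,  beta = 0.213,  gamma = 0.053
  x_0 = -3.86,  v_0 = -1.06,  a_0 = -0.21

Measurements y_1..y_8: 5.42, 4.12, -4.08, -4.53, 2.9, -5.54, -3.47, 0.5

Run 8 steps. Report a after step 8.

step 1: x_pred=-4.7262  r=10.1462  x^+=1.8485  v^+=1.6240  a^+=1.6520
step 2: x_pred=3.5599  r=0.5601  x^+=3.9228  v^+=3.0365  a^+=1.7548
step 3: x_pred=6.7374  r=-10.8174  x^+=-0.2723  v^+=1.3385  a^+=-0.2304
step 4: x_pred=0.6784  r=-5.2084  x^+=-2.6966  v^+=-0.2963  a^+=-1.1862
step 5: x_pred=-3.2644  r=6.1644  x^+=0.7301  v^+=0.5298  a^+=-0.0549
step 6: x_pred=1.1169  r=-6.6569  x^+=-3.1968  v^+=-1.3776  a^+=-1.2766
step 7: x_pred=-4.6125  r=1.1425  x^+=-3.8721  v^+=-2.0277  a^+=-1.0669
step 8: x_pred=-5.7213  r=6.2213  x^+=-1.6899  v^+=-1.0949  a^+=0.0748

a_post = 0.0748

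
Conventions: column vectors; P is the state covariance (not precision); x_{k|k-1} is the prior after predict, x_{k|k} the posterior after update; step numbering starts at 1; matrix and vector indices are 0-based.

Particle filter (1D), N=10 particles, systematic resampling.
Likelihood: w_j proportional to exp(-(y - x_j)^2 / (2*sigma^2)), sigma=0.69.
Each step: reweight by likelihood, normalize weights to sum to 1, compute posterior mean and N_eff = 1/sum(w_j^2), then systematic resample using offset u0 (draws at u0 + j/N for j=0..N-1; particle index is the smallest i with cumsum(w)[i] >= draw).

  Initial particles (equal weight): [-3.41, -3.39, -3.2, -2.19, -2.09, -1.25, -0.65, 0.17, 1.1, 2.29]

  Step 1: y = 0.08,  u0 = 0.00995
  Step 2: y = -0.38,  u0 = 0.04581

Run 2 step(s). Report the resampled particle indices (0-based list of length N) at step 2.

resampled_idx = [0, 1, 2, 3, 3, 4, 5, 6, 7, 8]

step 1: w=[0.0000, 0.0000, 0.0000, 0.0022, 0.0034, 0.0753, 0.2758, 0.4786, 0.1619, 0.0029]  mean=-0.0194  Neff=2.9674  idx=[5, 6, 6, 6, 7, 7, 7, 7, 7, 8]
step 2: w=[0.0648, 0.1329, 0.1329, 0.1329, 0.1044, 0.1044, 0.1044, 0.1044, 0.1044, 0.0144]  mean=-0.2356  Neff=8.9353  idx=[0, 1, 2, 3, 3, 4, 5, 6, 7, 8]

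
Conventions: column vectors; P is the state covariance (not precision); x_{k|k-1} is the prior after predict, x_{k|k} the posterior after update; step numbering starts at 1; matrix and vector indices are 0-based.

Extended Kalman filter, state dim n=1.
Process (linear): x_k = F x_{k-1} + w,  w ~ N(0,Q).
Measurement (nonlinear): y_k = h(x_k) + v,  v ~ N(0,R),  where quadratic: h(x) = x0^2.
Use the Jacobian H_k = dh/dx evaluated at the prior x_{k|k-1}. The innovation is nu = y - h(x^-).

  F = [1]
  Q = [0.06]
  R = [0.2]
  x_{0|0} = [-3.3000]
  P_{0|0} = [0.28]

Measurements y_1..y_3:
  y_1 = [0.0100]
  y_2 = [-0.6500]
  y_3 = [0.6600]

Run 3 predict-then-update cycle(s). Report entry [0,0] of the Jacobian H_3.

H_jac[0,0] = -1.7319

step 1: x^-=[-3.3000]  P^-=[0.3400]  H_jac=[-6.6000]  S=[15.0104]  K=[-0.1495]  nu=[-10.8800]  x^+=[-1.6735]  P^+=[0.0045]
step 2: x^-=[-1.6735]  P^-=[0.0645]  H_jac=[-3.3470]  S=[0.9229]  K=[-0.2340]  nu=[-3.4505]  x^+=[-0.8660]  P^+=[0.0140]
step 3: x^-=[-0.8660]  P^-=[0.0740]  H_jac=[-1.7319]  S=[0.4219]  K=[-0.3037]  nu=[-0.0899]  x^+=[-0.8387]  P^+=[0.0351]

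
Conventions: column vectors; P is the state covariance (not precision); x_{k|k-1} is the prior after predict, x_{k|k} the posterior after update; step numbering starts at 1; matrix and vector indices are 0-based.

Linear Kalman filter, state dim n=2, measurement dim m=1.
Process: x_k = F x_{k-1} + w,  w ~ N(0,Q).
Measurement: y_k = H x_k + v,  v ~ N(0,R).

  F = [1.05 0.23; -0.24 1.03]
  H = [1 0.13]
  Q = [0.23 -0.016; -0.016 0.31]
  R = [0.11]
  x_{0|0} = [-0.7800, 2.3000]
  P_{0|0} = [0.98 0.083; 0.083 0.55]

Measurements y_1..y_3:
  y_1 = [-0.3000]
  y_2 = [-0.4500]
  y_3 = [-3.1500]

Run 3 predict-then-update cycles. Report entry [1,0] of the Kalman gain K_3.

step 1: x^-=[-0.2900, 2.5562]  P^-=[1.3796 -0.0475; -0.0475 0.9089]  S=[1.4926]  K=[0.9202; 0.0473]  nu=[-0.3423]  x^+=[-0.6050, 2.5400]  P^+=[0.1158 -0.1125; -0.1125 0.9056]
step 2: x^-=[-0.0510, 2.7614]  P^-=[0.3513 0.0539; 0.0539 1.3330]  S=[0.4978]  K=[0.7197; 0.4563]  nu=[-0.7580]  x^+=[-0.5965, 2.4155]  P^+=[0.0934 -0.1096; -0.1096 1.2294]
step 3: x^-=[-0.0708, 2.6312]  P^-=[0.3451 0.1392; 0.1392 1.6738]  S=[0.5196]  K=[0.6990; 0.6867]  nu=[-3.4213]  x^+=[-2.4623, 0.2818]  P^+=[0.0912 -0.1102; -0.1102 1.4288]

K[1,0] = 0.6867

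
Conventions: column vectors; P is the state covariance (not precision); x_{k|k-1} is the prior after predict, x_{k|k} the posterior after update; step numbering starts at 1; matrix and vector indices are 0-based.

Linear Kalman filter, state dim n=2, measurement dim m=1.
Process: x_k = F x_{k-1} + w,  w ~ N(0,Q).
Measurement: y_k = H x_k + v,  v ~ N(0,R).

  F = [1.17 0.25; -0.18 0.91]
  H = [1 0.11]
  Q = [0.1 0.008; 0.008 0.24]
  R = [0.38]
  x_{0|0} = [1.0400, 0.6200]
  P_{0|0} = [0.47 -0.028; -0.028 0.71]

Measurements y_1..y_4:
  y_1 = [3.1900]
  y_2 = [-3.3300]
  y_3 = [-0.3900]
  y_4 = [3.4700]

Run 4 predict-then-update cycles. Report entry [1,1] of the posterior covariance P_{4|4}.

P_post[1,1] = 0.9004

step 1: x^-=[1.3718, 0.3770]  P^-=[0.7714 0.0420; 0.0420 0.8524]  S=[1.1709]  K=[0.6627; 0.1159]  nu=[1.7767]  x^+=[2.5493, 0.5830]  P^+=[0.2571 -0.0480; -0.0480 0.8366]
step 2: x^-=[3.1284, 0.0716]  P^-=[0.4762 0.0953; 0.0953 0.9568]  S=[0.8887]  K=[0.5476; 0.2256]  nu=[-6.4663]  x^+=[-0.4125, -1.3873]  P^+=[0.2097 -0.0145; -0.0145 0.9116]
step 3: x^-=[-0.8295, -1.1882]  P^-=[0.4355 0.1564; 0.1564 1.0065]  S=[0.8621]  K=[0.5251; 0.3098]  nu=[0.5702]  x^+=[-0.5301, -1.0115]  P^+=[0.1978 0.0161; 0.0161 0.9237]
step 4: x^-=[-0.8731, -0.8251]  P^-=[0.4379 0.1929; 0.1929 1.0060]  S=[0.8725]  K=[0.5262; 0.3480]  nu=[4.4338]  x^+=[1.4600, 0.7177]  P^+=[0.1963 0.0332; 0.0332 0.9004]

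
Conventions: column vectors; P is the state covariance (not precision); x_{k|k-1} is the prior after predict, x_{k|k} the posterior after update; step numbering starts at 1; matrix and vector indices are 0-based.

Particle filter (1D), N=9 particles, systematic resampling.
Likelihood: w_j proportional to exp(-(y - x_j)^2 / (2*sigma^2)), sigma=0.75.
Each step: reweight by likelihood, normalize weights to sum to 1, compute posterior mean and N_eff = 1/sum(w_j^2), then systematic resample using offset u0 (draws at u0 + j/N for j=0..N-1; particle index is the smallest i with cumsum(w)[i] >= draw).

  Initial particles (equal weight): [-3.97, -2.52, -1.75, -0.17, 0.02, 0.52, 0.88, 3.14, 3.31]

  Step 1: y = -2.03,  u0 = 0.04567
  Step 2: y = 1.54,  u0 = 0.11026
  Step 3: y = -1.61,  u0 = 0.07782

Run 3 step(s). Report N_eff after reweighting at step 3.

N_eff = 9.0000

step 1: w=[0.0191, 0.4368, 0.5043, 0.0250, 0.0129, 0.0017, 0.0003, 0.0000, 0.0000]  mean=-2.0618  Neff=2.2408  idx=[1, 1, 1, 1, 2, 2, 2, 2, 2]
step 2: w=[0.0013, 0.0013, 0.0013, 0.0013, 0.1990, 0.1990, 0.1990, 0.1990, 0.1990]  mean=-1.7540  Neff=5.0522  idx=[4, 5, 5, 6, 6, 7, 7, 8, 8]
step 3: w=[0.1111, 0.1111, 0.1111, 0.1111, 0.1111, 0.1111, 0.1111, 0.1111, 0.1111]  mean=-1.7500  Neff=9.0000  idx=[0, 1, 2, 3, 4, 5, 6, 7, 8]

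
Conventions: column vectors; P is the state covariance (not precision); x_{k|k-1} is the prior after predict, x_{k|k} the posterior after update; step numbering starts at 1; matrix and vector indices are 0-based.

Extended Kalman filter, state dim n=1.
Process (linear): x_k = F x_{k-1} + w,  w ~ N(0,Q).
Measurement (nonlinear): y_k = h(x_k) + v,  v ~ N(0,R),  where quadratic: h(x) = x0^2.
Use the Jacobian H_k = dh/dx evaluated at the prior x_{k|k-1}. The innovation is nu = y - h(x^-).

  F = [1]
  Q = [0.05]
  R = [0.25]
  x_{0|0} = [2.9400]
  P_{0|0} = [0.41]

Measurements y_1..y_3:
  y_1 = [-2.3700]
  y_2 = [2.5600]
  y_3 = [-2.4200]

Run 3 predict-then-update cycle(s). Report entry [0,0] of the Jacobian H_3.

step 1: x^-=[2.9400]  P^-=[0.4600]  H_jac=[5.8800]  S=[16.1542]  K=[0.1674]  nu=[-11.0136]  x^+=[1.0959]  P^+=[0.0071]
step 2: x^-=[1.0959]  P^-=[0.0571]  H_jac=[2.1919]  S=[0.5244]  K=[0.2387]  nu=[1.3589]  x^+=[1.4204]  P^+=[0.0272]
step 3: x^-=[1.4204]  P^-=[0.0772]  H_jac=[2.8407]  S=[0.8732]  K=[0.2512]  nu=[-4.4374]  x^+=[0.3055]  P^+=[0.0221]

H_jac[0,0] = 2.8407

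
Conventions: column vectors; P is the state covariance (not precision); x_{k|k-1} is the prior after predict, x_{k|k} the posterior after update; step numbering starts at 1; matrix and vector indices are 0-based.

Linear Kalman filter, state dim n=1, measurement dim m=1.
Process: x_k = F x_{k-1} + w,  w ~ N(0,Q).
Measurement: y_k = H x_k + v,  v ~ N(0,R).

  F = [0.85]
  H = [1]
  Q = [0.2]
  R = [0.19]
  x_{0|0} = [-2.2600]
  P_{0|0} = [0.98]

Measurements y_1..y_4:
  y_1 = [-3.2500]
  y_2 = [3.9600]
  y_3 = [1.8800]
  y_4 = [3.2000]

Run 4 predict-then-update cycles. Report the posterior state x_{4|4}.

step 1: x^-=[-1.9210]  P^-=[0.9081]  S=[1.0980]  K=[0.8270]  nu=[-1.3290]  x^+=[-3.0200]  P^+=[0.1571]
step 2: x^-=[-2.5670]  P^-=[0.3135]  S=[0.5035]  K=[0.6227]  nu=[6.5270]  x^+=[1.4971]  P^+=[0.1183]
step 3: x^-=[1.2725]  P^-=[0.2855]  S=[0.4755]  K=[0.6004]  nu=[0.6075]  x^+=[1.6372]  P^+=[0.1141]
step 4: x^-=[1.3917]  P^-=[0.2824]  S=[0.4724]  K=[0.5978]  nu=[1.8083]  x^+=[2.4727]  P^+=[0.1136]

x_post = [2.4727]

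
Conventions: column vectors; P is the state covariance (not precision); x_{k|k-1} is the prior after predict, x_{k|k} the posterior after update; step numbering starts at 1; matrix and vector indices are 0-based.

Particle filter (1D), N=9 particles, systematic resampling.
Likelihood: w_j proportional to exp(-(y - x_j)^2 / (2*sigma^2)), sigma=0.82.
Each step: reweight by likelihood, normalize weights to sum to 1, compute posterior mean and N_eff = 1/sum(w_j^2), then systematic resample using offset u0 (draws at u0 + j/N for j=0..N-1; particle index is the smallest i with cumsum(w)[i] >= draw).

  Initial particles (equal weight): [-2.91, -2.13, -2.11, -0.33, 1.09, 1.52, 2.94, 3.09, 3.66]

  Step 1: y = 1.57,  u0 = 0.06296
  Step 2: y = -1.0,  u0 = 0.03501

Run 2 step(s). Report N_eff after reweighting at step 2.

N_eff = 4.7785

step 1: w=[0.0000, 0.0000, 0.0000, 0.0287, 0.3548, 0.4203, 0.1043, 0.0755, 0.0164]  mean=1.6158  Neff=3.1234  idx=[4, 4, 4, 5, 5, 5, 5, 6, 7]
step 2: w=[0.2553, 0.2553, 0.2553, 0.0585, 0.0585, 0.0585, 0.0585, 0.0001, 0.0000]  mean=1.1907  Neff=4.7785  idx=[0, 0, 1, 1, 1, 2, 2, 3, 5]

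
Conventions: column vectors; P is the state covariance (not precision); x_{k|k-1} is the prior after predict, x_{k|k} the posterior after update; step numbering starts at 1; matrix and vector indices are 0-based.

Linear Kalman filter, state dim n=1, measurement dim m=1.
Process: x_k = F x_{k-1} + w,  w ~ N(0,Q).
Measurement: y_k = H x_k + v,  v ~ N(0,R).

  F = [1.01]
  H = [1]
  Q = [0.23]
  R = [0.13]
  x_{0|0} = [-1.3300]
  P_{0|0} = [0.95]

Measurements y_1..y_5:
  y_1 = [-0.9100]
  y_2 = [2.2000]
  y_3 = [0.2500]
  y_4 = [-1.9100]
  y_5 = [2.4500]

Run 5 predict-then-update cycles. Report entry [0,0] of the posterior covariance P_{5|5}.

P_post[0,0] = 0.0928

step 1: x^-=[-1.3433]  P^-=[1.1991]  S=[1.3291]  K=[0.9022]  nu=[0.4333]  x^+=[-0.9524]  P^+=[0.1173]
step 2: x^-=[-0.9619]  P^-=[0.3496]  S=[0.4796]  K=[0.7290]  nu=[3.1619]  x^+=[1.3430]  P^+=[0.0948]
step 3: x^-=[1.3564]  P^-=[0.3267]  S=[0.4567]  K=[0.7153]  nu=[-1.1064]  x^+=[0.5650]  P^+=[0.0930]
step 4: x^-=[0.5706]  P^-=[0.3249]  S=[0.4549]  K=[0.7142]  nu=[-2.4806]  x^+=[-1.2010]  P^+=[0.0928]
step 5: x^-=[-1.2130]  P^-=[0.3247]  S=[0.4547]  K=[0.7141]  nu=[3.6630]  x^+=[1.4028]  P^+=[0.0928]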